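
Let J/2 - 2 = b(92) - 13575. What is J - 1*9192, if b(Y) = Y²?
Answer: -19410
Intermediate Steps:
J = -10218 (J = 4 + 2*(92² - 13575) = 4 + 2*(8464 - 13575) = 4 + 2*(-5111) = 4 - 10222 = -10218)
J - 1*9192 = -10218 - 1*9192 = -10218 - 9192 = -19410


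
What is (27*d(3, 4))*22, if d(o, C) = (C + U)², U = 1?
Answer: 14850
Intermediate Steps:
d(o, C) = (1 + C)² (d(o, C) = (C + 1)² = (1 + C)²)
(27*d(3, 4))*22 = (27*(1 + 4)²)*22 = (27*5²)*22 = (27*25)*22 = 675*22 = 14850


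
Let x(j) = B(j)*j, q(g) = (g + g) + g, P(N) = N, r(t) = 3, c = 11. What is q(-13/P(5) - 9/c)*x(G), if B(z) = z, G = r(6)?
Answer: -5076/55 ≈ -92.291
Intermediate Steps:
G = 3
q(g) = 3*g (q(g) = 2*g + g = 3*g)
x(j) = j² (x(j) = j*j = j²)
q(-13/P(5) - 9/c)*x(G) = (3*(-13/5 - 9/11))*3² = (3*(-13*⅕ - 9*1/11))*9 = (3*(-13/5 - 9/11))*9 = (3*(-188/55))*9 = -564/55*9 = -5076/55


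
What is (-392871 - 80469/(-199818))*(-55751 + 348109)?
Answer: -1275048227973179/11101 ≈ -1.1486e+11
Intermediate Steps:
(-392871 - 80469/(-199818))*(-55751 + 348109) = (-392871 - 80469*(-1/199818))*292358 = (-392871 + 8941/22202)*292358 = -8722513001/22202*292358 = -1275048227973179/11101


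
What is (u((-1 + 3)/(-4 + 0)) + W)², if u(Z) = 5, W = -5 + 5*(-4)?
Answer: 400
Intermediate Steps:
W = -25 (W = -5 - 20 = -25)
(u((-1 + 3)/(-4 + 0)) + W)² = (5 - 25)² = (-20)² = 400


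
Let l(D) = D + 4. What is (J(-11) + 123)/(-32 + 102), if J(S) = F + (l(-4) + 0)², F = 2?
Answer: 25/14 ≈ 1.7857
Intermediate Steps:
l(D) = 4 + D
J(S) = 2 (J(S) = 2 + ((4 - 4) + 0)² = 2 + (0 + 0)² = 2 + 0² = 2 + 0 = 2)
(J(-11) + 123)/(-32 + 102) = (2 + 123)/(-32 + 102) = 125/70 = (1/70)*125 = 25/14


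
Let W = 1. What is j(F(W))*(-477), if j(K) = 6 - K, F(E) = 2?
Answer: -1908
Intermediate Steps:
j(F(W))*(-477) = (6 - 1*2)*(-477) = (6 - 2)*(-477) = 4*(-477) = -1908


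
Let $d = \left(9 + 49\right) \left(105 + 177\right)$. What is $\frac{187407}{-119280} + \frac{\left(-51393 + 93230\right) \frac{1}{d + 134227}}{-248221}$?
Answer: $- \frac{2334959377378487}{1486143826637680} \approx -1.5712$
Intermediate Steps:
$d = 16356$ ($d = 58 \cdot 282 = 16356$)
$\frac{187407}{-119280} + \frac{\left(-51393 + 93230\right) \frac{1}{d + 134227}}{-248221} = \frac{187407}{-119280} + \frac{\left(-51393 + 93230\right) \frac{1}{16356 + 134227}}{-248221} = 187407 \left(- \frac{1}{119280}\right) + \frac{41837}{150583} \left(- \frac{1}{248221}\right) = - \frac{62469}{39760} + 41837 \cdot \frac{1}{150583} \left(- \frac{1}{248221}\right) = - \frac{62469}{39760} + \frac{41837}{150583} \left(- \frac{1}{248221}\right) = - \frac{62469}{39760} - \frac{41837}{37377862843} = - \frac{2334959377378487}{1486143826637680}$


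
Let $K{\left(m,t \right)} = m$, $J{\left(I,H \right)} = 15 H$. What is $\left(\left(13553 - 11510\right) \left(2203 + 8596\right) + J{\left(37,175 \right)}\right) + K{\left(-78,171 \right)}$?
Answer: $22064904$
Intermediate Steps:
$\left(\left(13553 - 11510\right) \left(2203 + 8596\right) + J{\left(37,175 \right)}\right) + K{\left(-78,171 \right)} = \left(\left(13553 - 11510\right) \left(2203 + 8596\right) + 15 \cdot 175\right) - 78 = \left(2043 \cdot 10799 + 2625\right) - 78 = \left(22062357 + 2625\right) - 78 = 22064982 - 78 = 22064904$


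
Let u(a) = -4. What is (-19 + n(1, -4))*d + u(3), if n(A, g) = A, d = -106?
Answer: 1904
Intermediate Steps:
(-19 + n(1, -4))*d + u(3) = (-19 + 1)*(-106) - 4 = -18*(-106) - 4 = 1908 - 4 = 1904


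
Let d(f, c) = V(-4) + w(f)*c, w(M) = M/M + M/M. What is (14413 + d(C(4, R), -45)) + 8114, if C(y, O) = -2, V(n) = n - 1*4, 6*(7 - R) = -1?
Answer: 22429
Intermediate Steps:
R = 43/6 (R = 7 - 1/6*(-1) = 7 + 1/6 = 43/6 ≈ 7.1667)
w(M) = 2 (w(M) = 1 + 1 = 2)
V(n) = -4 + n (V(n) = n - 4 = -4 + n)
d(f, c) = -8 + 2*c (d(f, c) = (-4 - 4) + 2*c = -8 + 2*c)
(14413 + d(C(4, R), -45)) + 8114 = (14413 + (-8 + 2*(-45))) + 8114 = (14413 + (-8 - 90)) + 8114 = (14413 - 98) + 8114 = 14315 + 8114 = 22429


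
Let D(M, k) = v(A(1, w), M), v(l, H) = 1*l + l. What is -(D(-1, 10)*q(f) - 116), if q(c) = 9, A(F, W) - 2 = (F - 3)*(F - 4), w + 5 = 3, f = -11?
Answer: -28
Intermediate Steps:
w = -2 (w = -5 + 3 = -2)
A(F, W) = 2 + (-4 + F)*(-3 + F) (A(F, W) = 2 + (F - 3)*(F - 4) = 2 + (-3 + F)*(-4 + F) = 2 + (-4 + F)*(-3 + F))
v(l, H) = 2*l (v(l, H) = l + l = 2*l)
D(M, k) = 16 (D(M, k) = 2*(14 + 1² - 7*1) = 2*(14 + 1 - 7) = 2*8 = 16)
-(D(-1, 10)*q(f) - 116) = -(16*9 - 116) = -(144 - 116) = -1*28 = -28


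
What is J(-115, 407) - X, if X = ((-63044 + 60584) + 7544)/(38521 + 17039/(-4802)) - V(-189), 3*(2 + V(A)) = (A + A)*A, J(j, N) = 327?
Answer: 4464744410249/184960803 ≈ 24139.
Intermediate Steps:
V(A) = -2 + 2*A²/3 (V(A) = -2 + ((A + A)*A)/3 = -2 + ((2*A)*A)/3 = -2 + (2*A²)/3 = -2 + 2*A²/3)
X = -4404262227668/184960803 (X = ((-63044 + 60584) + 7544)/(38521 + 17039/(-4802)) - (-2 + (⅔)*(-189)²) = (-2460 + 7544)/(38521 + 17039*(-1/4802)) - (-2 + (⅔)*35721) = 5084/(38521 - 17039/4802) - (-2 + 23814) = 5084/(184960803/4802) - 1*23812 = 5084*(4802/184960803) - 23812 = 24413368/184960803 - 23812 = -4404262227668/184960803 ≈ -23812.)
J(-115, 407) - X = 327 - 1*(-4404262227668/184960803) = 327 + 4404262227668/184960803 = 4464744410249/184960803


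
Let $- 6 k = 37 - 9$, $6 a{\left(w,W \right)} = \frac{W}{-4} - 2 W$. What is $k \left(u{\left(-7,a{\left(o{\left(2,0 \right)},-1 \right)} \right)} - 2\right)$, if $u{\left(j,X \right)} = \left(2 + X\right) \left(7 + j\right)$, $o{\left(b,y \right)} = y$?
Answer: $\frac{28}{3} \approx 9.3333$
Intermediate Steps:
$a{\left(w,W \right)} = - \frac{3 W}{8}$ ($a{\left(w,W \right)} = \frac{\frac{W}{-4} - 2 W}{6} = \frac{W \left(- \frac{1}{4}\right) - 2 W}{6} = \frac{- \frac{W}{4} - 2 W}{6} = \frac{\left(- \frac{9}{4}\right) W}{6} = - \frac{3 W}{8}$)
$k = - \frac{14}{3}$ ($k = - \frac{37 - 9}{6} = \left(- \frac{1}{6}\right) 28 = - \frac{14}{3} \approx -4.6667$)
$k \left(u{\left(-7,a{\left(o{\left(2,0 \right)},-1 \right)} \right)} - 2\right) = - \frac{14 \left(\left(14 + 2 \left(-7\right) + 7 \left(\left(- \frac{3}{8}\right) \left(-1\right)\right) + \left(- \frac{3}{8}\right) \left(-1\right) \left(-7\right)\right) - 2\right)}{3} = - \frac{14 \left(\left(14 - 14 + 7 \cdot \frac{3}{8} + \frac{3}{8} \left(-7\right)\right) - 2\right)}{3} = - \frac{14 \left(\left(14 - 14 + \frac{21}{8} - \frac{21}{8}\right) - 2\right)}{3} = - \frac{14 \left(0 - 2\right)}{3} = \left(- \frac{14}{3}\right) \left(-2\right) = \frac{28}{3}$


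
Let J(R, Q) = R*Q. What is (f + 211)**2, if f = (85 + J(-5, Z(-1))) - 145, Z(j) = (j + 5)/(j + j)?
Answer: 25921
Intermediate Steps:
Z(j) = (5 + j)/(2*j) (Z(j) = (5 + j)/((2*j)) = (5 + j)*(1/(2*j)) = (5 + j)/(2*j))
J(R, Q) = Q*R
f = -50 (f = (85 + ((1/2)*(5 - 1)/(-1))*(-5)) - 145 = (85 + ((1/2)*(-1)*4)*(-5)) - 145 = (85 - 2*(-5)) - 145 = (85 + 10) - 145 = 95 - 145 = -50)
(f + 211)**2 = (-50 + 211)**2 = 161**2 = 25921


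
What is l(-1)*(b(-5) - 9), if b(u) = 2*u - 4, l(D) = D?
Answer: 23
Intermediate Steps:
b(u) = -4 + 2*u
l(-1)*(b(-5) - 9) = -((-4 + 2*(-5)) - 9) = -((-4 - 10) - 9) = -(-14 - 9) = -1*(-23) = 23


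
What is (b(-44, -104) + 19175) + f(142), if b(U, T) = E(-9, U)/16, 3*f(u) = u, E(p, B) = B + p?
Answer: 922513/48 ≈ 19219.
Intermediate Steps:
f(u) = u/3
b(U, T) = -9/16 + U/16 (b(U, T) = (U - 9)/16 = (-9 + U)*(1/16) = -9/16 + U/16)
(b(-44, -104) + 19175) + f(142) = ((-9/16 + (1/16)*(-44)) + 19175) + (⅓)*142 = ((-9/16 - 11/4) + 19175) + 142/3 = (-53/16 + 19175) + 142/3 = 306747/16 + 142/3 = 922513/48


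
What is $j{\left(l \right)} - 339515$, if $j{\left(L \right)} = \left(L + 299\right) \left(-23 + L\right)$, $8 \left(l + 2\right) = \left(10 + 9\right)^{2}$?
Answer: $- \frac{21288303}{64} \approx -3.3263 \cdot 10^{5}$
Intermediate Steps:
$l = \frac{345}{8}$ ($l = -2 + \frac{\left(10 + 9\right)^{2}}{8} = -2 + \frac{19^{2}}{8} = -2 + \frac{1}{8} \cdot 361 = -2 + \frac{361}{8} = \frac{345}{8} \approx 43.125$)
$j{\left(L \right)} = \left(-23 + L\right) \left(299 + L\right)$ ($j{\left(L \right)} = \left(299 + L\right) \left(-23 + L\right) = \left(-23 + L\right) \left(299 + L\right)$)
$j{\left(l \right)} - 339515 = \left(-6877 + \left(\frac{345}{8}\right)^{2} + 276 \cdot \frac{345}{8}\right) - 339515 = \left(-6877 + \frac{119025}{64} + \frac{23805}{2}\right) - 339515 = \frac{440657}{64} - 339515 = - \frac{21288303}{64}$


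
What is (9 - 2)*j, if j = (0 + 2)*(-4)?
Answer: -56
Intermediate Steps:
j = -8 (j = 2*(-4) = -8)
(9 - 2)*j = (9 - 2)*(-8) = 7*(-8) = -56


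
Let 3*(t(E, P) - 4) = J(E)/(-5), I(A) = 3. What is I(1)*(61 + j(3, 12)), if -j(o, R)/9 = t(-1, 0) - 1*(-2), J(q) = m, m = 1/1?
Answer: 114/5 ≈ 22.800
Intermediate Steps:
m = 1
J(q) = 1
t(E, P) = 59/15 (t(E, P) = 4 + (1/(-5))/3 = 4 + (1*(-⅕))/3 = 4 + (⅓)*(-⅕) = 4 - 1/15 = 59/15)
j(o, R) = -267/5 (j(o, R) = -9*(59/15 - 1*(-2)) = -9*(59/15 + 2) = -9*89/15 = -267/5)
I(1)*(61 + j(3, 12)) = 3*(61 - 267/5) = 3*(38/5) = 114/5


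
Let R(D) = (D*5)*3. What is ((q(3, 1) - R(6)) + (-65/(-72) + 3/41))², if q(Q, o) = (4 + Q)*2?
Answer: 49049403841/8714304 ≈ 5628.6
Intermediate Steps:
R(D) = 15*D (R(D) = (5*D)*3 = 15*D)
q(Q, o) = 8 + 2*Q
((q(3, 1) - R(6)) + (-65/(-72) + 3/41))² = (((8 + 2*3) - 15*6) + (-65/(-72) + 3/41))² = (((8 + 6) - 1*90) + (-65*(-1/72) + 3*(1/41)))² = ((14 - 90) + (65/72 + 3/41))² = (-76 + 2881/2952)² = (-221471/2952)² = 49049403841/8714304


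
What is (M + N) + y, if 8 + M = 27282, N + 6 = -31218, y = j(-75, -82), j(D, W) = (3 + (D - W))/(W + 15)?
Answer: -264660/67 ≈ -3950.1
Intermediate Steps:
j(D, W) = (3 + D - W)/(15 + W)
y = -10/67 (y = (3 - 75 - 1*(-82))/(15 - 82) = (3 - 75 + 82)/(-67) = -1/67*10 = -10/67 ≈ -0.14925)
N = -31224 (N = -6 - 31218 = -31224)
M = 27274 (M = -8 + 27282 = 27274)
(M + N) + y = (27274 - 31224) - 10/67 = -3950 - 10/67 = -264660/67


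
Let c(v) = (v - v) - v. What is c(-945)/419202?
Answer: 5/2218 ≈ 0.0022543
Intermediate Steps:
c(v) = -v (c(v) = 0 - v = -v)
c(-945)/419202 = -1*(-945)/419202 = 945*(1/419202) = 5/2218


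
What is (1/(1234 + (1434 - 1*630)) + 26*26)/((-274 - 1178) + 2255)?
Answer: 1377689/1636514 ≈ 0.84184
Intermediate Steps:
(1/(1234 + (1434 - 1*630)) + 26*26)/((-274 - 1178) + 2255) = (1/(1234 + (1434 - 630)) + 676)/(-1452 + 2255) = (1/(1234 + 804) + 676)/803 = (1/2038 + 676)*(1/803) = (1377689/2038)*(1/803) = 1377689/1636514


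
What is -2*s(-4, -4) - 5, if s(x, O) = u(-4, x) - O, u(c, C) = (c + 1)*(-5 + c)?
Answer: -67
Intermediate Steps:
u(c, C) = (1 + c)*(-5 + c)
s(x, O) = 27 - O (s(x, O) = (-5 + (-4)**2 - 4*(-4)) - O = (-5 + 16 + 16) - O = 27 - O)
-2*s(-4, -4) - 5 = -2*(27 - 1*(-4)) - 5 = -2*(27 + 4) - 5 = -2*31 - 5 = -62 - 5 = -67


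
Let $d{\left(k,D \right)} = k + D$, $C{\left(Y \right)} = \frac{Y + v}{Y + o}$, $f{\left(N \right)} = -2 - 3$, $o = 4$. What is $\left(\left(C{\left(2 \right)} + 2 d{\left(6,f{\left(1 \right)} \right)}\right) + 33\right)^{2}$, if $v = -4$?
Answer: $\frac{10816}{9} \approx 1201.8$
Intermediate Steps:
$f{\left(N \right)} = -5$ ($f{\left(N \right)} = -2 - 3 = -5$)
$C{\left(Y \right)} = \frac{-4 + Y}{4 + Y}$ ($C{\left(Y \right)} = \frac{Y - 4}{Y + 4} = \frac{-4 + Y}{4 + Y}$)
$d{\left(k,D \right)} = D + k$
$\left(\left(C{\left(2 \right)} + 2 d{\left(6,f{\left(1 \right)} \right)}\right) + 33\right)^{2} = \left(\left(\frac{-4 + 2}{4 + 2} + 2 \left(-5 + 6\right)\right) + 33\right)^{2} = \left(\left(\frac{1}{6} \left(-2\right) + 2 \cdot 1\right) + 33\right)^{2} = \left(\left(\frac{1}{6} \left(-2\right) + 2\right) + 33\right)^{2} = \left(\left(- \frac{1}{3} + 2\right) + 33\right)^{2} = \left(\frac{5}{3} + 33\right)^{2} = \left(\frac{104}{3}\right)^{2} = \frac{10816}{9}$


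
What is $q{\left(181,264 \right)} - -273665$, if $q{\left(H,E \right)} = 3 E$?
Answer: $274457$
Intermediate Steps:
$q{\left(181,264 \right)} - -273665 = 3 \cdot 264 - -273665 = 792 + 273665 = 274457$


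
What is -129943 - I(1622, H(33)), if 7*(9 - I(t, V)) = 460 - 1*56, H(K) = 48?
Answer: -909260/7 ≈ -1.2989e+5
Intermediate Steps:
I(t, V) = -341/7 (I(t, V) = 9 - (460 - 1*56)/7 = 9 - (460 - 56)/7 = 9 - 1/7*404 = 9 - 404/7 = -341/7)
-129943 - I(1622, H(33)) = -129943 - 1*(-341/7) = -129943 + 341/7 = -909260/7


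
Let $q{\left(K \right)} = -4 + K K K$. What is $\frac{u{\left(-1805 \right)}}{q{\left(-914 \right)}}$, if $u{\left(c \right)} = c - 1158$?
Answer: $\frac{2963}{763551948} \approx 3.8805 \cdot 10^{-6}$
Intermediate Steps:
$u{\left(c \right)} = -1158 + c$ ($u{\left(c \right)} = c - 1158 = -1158 + c$)
$q{\left(K \right)} = -4 + K^{3}$ ($q{\left(K \right)} = -4 + K^{2} K = -4 + K^{3}$)
$\frac{u{\left(-1805 \right)}}{q{\left(-914 \right)}} = \frac{-1158 - 1805}{-4 + \left(-914\right)^{3}} = - \frac{2963}{-4 - 763551944} = - \frac{2963}{-763551948} = \left(-2963\right) \left(- \frac{1}{763551948}\right) = \frac{2963}{763551948}$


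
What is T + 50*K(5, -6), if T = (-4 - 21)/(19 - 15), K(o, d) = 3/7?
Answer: 425/28 ≈ 15.179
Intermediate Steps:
K(o, d) = 3/7 (K(o, d) = 3*(⅐) = 3/7)
T = -25/4 ≈ -6.2500
T + 50*K(5, -6) = -25/4 + 50*(3/7) = -25/4 + 150/7 = 425/28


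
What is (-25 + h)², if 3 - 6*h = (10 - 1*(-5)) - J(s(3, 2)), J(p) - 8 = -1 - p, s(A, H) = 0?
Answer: 24025/36 ≈ 667.36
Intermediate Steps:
J(p) = 7 - p (J(p) = 8 + (-1 - p) = 7 - p)
h = -⅚ (h = ½ - ((10 - 1*(-5)) - (7 - 1*0))/6 = ½ - ((10 + 5) - (7 + 0))/6 = ½ - (15 - 1*7)/6 = ½ - (15 - 7)/6 = ½ - ⅙*8 = ½ - 4/3 = -⅚ ≈ -0.83333)
(-25 + h)² = (-25 - ⅚)² = (-155/6)² = 24025/36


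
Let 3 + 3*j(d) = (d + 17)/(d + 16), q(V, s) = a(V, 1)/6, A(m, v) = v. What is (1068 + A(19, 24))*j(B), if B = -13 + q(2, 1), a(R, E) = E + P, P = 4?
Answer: -14560/23 ≈ -633.04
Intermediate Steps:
a(R, E) = 4 + E (a(R, E) = E + 4 = 4 + E)
q(V, s) = ⅚ (q(V, s) = (4 + 1)/6 = 5*(⅙) = ⅚)
B = -73/6 (B = -13 + ⅚ = -73/6 ≈ -12.167)
j(d) = -1 + (17 + d)/(3*(16 + d)) (j(d) = -1 + ((d + 17)/(d + 16))/3 = -1 + ((17 + d)/(16 + d))/3 = -1 + (17 + d)/(3*(16 + d)))
(1068 + A(19, 24))*j(B) = (1068 + 24)*((-31 - 2*(-73/6))/(3*(16 - 73/6))) = 1092*((-31 + 73/3)/(3*(23/6))) = 1092*((⅓)*(6/23)*(-20/3)) = 1092*(-40/69) = -14560/23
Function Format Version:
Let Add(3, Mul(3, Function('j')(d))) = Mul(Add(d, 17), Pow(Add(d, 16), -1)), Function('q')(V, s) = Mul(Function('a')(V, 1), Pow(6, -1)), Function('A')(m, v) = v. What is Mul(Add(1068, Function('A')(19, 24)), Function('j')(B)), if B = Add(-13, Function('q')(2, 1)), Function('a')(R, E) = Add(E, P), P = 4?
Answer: Rational(-14560, 23) ≈ -633.04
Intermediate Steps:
Function('a')(R, E) = Add(4, E) (Function('a')(R, E) = Add(E, 4) = Add(4, E))
Function('q')(V, s) = Rational(5, 6) (Function('q')(V, s) = Mul(Add(4, 1), Pow(6, -1)) = Mul(5, Rational(1, 6)) = Rational(5, 6))
B = Rational(-73, 6) (B = Add(-13, Rational(5, 6)) = Rational(-73, 6) ≈ -12.167)
Function('j')(d) = Add(-1, Mul(Rational(1, 3), Pow(Add(16, d), -1), Add(17, d))) (Function('j')(d) = Add(-1, Mul(Rational(1, 3), Mul(Add(d, 17), Pow(Add(d, 16), -1)))) = Add(-1, Mul(Rational(1, 3), Mul(Add(17, d), Pow(Add(16, d), -1)))) = Add(-1, Mul(Rational(1, 3), Mul(Pow(Add(16, d), -1), Add(17, d)))) = Add(-1, Mul(Rational(1, 3), Pow(Add(16, d), -1), Add(17, d))))
Mul(Add(1068, Function('A')(19, 24)), Function('j')(B)) = Mul(Add(1068, 24), Mul(Rational(1, 3), Pow(Add(16, Rational(-73, 6)), -1), Add(-31, Mul(-2, Rational(-73, 6))))) = Mul(1092, Mul(Rational(1, 3), Pow(Rational(23, 6), -1), Add(-31, Rational(73, 3)))) = Mul(1092, Mul(Rational(1, 3), Rational(6, 23), Rational(-20, 3))) = Mul(1092, Rational(-40, 69)) = Rational(-14560, 23)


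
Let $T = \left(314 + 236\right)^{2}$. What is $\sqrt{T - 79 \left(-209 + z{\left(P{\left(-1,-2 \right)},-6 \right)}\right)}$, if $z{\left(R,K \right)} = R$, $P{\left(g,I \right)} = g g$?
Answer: $2 \sqrt{79733} \approx 564.74$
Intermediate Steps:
$P{\left(g,I \right)} = g^{2}$
$T = 302500$ ($T = 550^{2} = 302500$)
$\sqrt{T - 79 \left(-209 + z{\left(P{\left(-1,-2 \right)},-6 \right)}\right)} = \sqrt{302500 - 79 \left(-209 + \left(-1\right)^{2}\right)} = \sqrt{302500 - 79 \left(-209 + 1\right)} = \sqrt{302500 - -16432} = \sqrt{302500 + 16432} = \sqrt{318932} = 2 \sqrt{79733}$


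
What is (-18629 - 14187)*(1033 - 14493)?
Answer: 441703360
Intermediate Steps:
(-18629 - 14187)*(1033 - 14493) = -32816*(-13460) = 441703360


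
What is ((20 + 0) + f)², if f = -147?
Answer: 16129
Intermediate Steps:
((20 + 0) + f)² = ((20 + 0) - 147)² = (20 - 147)² = (-127)² = 16129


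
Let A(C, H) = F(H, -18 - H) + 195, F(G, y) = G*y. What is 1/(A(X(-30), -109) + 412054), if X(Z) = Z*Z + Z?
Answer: 1/402330 ≈ 2.4855e-6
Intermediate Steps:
X(Z) = Z + Z**2 (X(Z) = Z**2 + Z = Z + Z**2)
A(C, H) = 195 + H*(-18 - H) (A(C, H) = H*(-18 - H) + 195 = 195 + H*(-18 - H))
1/(A(X(-30), -109) + 412054) = 1/((195 - 1*(-109)*(18 - 109)) + 412054) = 1/((195 - 1*(-109)*(-91)) + 412054) = 1/((195 - 9919) + 412054) = 1/(-9724 + 412054) = 1/402330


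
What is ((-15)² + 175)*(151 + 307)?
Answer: 183200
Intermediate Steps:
((-15)² + 175)*(151 + 307) = (225 + 175)*458 = 400*458 = 183200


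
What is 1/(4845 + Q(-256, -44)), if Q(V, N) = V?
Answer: 1/4589 ≈ 0.00021791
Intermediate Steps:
1/(4845 + Q(-256, -44)) = 1/(4845 - 256) = 1/4589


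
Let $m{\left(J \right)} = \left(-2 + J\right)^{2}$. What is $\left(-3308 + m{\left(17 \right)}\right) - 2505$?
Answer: $-5588$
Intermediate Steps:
$\left(-3308 + m{\left(17 \right)}\right) - 2505 = \left(-3308 + \left(-2 + 17\right)^{2}\right) - 2505 = \left(-3308 + 15^{2}\right) - 2505 = \left(-3308 + 225\right) - 2505 = -3083 - 2505 = -5588$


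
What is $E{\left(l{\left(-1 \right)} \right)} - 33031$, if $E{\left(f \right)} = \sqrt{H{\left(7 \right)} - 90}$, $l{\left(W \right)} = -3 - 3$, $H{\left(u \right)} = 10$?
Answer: $-33031 + 4 i \sqrt{5} \approx -33031.0 + 8.9443 i$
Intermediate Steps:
$l{\left(W \right)} = -6$
$E{\left(f \right)} = 4 i \sqrt{5}$ ($E{\left(f \right)} = \sqrt{10 - 90} = \sqrt{-80} = 4 i \sqrt{5}$)
$E{\left(l{\left(-1 \right)} \right)} - 33031 = 4 i \sqrt{5} - 33031 = -33031 + 4 i \sqrt{5}$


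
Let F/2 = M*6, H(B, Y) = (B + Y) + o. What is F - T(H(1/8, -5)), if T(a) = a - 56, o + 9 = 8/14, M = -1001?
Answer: -668791/56 ≈ -11943.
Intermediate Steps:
o = -59/7 (o = -9 + 8/14 = -9 + 8*(1/14) = -9 + 4/7 = -59/7 ≈ -8.4286)
H(B, Y) = -59/7 + B + Y (H(B, Y) = (B + Y) - 59/7 = -59/7 + B + Y)
F = -12012 (F = 2*(-1001*6) = 2*(-6006) = -12012)
T(a) = -56 + a
F - T(H(1/8, -5)) = -12012 - (-56 + (-59/7 + 1/8 - 5)) = -12012 - (-56 + (-59/7 + ⅛ - 5)) = -12012 - (-56 - 745/56) = -12012 - 1*(-3881/56) = -12012 + 3881/56 = -668791/56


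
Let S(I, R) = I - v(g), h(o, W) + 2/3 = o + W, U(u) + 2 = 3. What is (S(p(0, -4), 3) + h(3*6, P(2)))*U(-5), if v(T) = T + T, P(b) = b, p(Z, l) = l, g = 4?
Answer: 22/3 ≈ 7.3333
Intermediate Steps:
U(u) = 1 (U(u) = -2 + 3 = 1)
v(T) = 2*T
h(o, W) = -⅔ + W + o (h(o, W) = -⅔ + (o + W) = -⅔ + (W + o) = -⅔ + W + o)
S(I, R) = -8 + I (S(I, R) = I - 2*4 = I - 1*8 = I - 8 = -8 + I)
(S(p(0, -4), 3) + h(3*6, P(2)))*U(-5) = ((-8 - 4) + (-⅔ + 2 + 3*6))*1 = (-12 + (-⅔ + 2 + 18))*1 = (-12 + 58/3)*1 = (22/3)*1 = 22/3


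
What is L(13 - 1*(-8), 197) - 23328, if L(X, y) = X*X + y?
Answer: -22690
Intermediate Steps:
L(X, y) = y + X² (L(X, y) = X² + y = y + X²)
L(13 - 1*(-8), 197) - 23328 = (197 + (13 - 1*(-8))²) - 23328 = (197 + (13 + 8)²) - 23328 = (197 + 21²) - 23328 = (197 + 441) - 23328 = 638 - 23328 = -22690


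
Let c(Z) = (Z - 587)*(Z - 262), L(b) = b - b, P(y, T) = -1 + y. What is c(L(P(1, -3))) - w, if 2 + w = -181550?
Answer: 335346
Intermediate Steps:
L(b) = 0
c(Z) = (-587 + Z)*(-262 + Z)
w = -181552 (w = -2 - 181550 = -181552)
c(L(P(1, -3))) - w = (153794 + 0² - 849*0) - 1*(-181552) = (153794 + 0 + 0) + 181552 = 153794 + 181552 = 335346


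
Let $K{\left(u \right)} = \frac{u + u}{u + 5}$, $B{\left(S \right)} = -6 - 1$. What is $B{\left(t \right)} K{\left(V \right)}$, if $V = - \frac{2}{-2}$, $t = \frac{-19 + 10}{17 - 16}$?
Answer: $- \frac{7}{3} \approx -2.3333$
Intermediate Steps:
$t = -9$ ($t = - \frac{9}{1} = \left(-9\right) 1 = -9$)
$B{\left(S \right)} = -7$
$V = 1$ ($V = \left(-2\right) \left(- \frac{1}{2}\right) = 1$)
$K{\left(u \right)} = \frac{2 u}{5 + u}$
$B{\left(t \right)} K{\left(V \right)} = - 7 \cdot 2 \cdot 1 \frac{1}{5 + 1} = - 7 \cdot 2 \cdot 1 \cdot \frac{1}{6} = \left(-7\right) \frac{1}{3} = - \frac{7}{3}$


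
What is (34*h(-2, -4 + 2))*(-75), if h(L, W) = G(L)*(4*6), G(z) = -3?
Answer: 183600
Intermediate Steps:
h(L, W) = -72 (h(L, W) = -12*6 = -3*24 = -72)
(34*h(-2, -4 + 2))*(-75) = (34*(-72))*(-75) = -2448*(-75) = 183600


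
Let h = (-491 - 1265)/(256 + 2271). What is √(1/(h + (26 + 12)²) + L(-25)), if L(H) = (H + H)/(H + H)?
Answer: √5777568497/75984 ≈ 1.0003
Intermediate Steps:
L(H) = 1 (L(H) = (2*H)/((2*H)) = (2*H)*(1/(2*H)) = 1)
h = -1756/2527 ≈ -0.69489
√(1/(h + (26 + 12)²) + L(-25)) = √(1/(-1756/2527 + (26 + 12)²) + 1) = √(1/(-1756/2527 + 38²) + 1) = √(1/(-1756/2527 + 1444) + 1) = √(1/(3647232/2527) + 1) = √(2527/3647232 + 1) = √(3649759/3647232) = √5777568497/75984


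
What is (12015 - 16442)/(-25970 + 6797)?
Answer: 4427/19173 ≈ 0.23090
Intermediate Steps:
(12015 - 16442)/(-25970 + 6797) = -4427/(-19173) = -4427*(-1/19173) = 4427/19173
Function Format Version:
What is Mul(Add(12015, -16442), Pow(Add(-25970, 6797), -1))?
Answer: Rational(4427, 19173) ≈ 0.23090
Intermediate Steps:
Mul(Add(12015, -16442), Pow(Add(-25970, 6797), -1)) = Mul(-4427, Pow(-19173, -1)) = Mul(-4427, Rational(-1, 19173)) = Rational(4427, 19173)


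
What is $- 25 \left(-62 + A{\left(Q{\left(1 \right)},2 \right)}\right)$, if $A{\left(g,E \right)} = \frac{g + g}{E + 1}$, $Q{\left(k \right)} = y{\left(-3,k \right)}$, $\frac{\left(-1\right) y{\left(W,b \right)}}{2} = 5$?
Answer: $\frac{5150}{3} \approx 1716.7$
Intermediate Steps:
$y{\left(W,b \right)} = -10$ ($y{\left(W,b \right)} = \left(-2\right) 5 = -10$)
$Q{\left(k \right)} = -10$
$A{\left(g,E \right)} = \frac{2 g}{1 + E}$
$- 25 \left(-62 + A{\left(Q{\left(1 \right)},2 \right)}\right) = - 25 \left(-62 + 2 \left(-10\right) \frac{1}{1 + 2}\right) = - 25 \left(-62 + 2 \left(-10\right) \frac{1}{3}\right) = - 25 \left(-62 - \frac{20}{3}\right) = \left(-25\right) \left(- \frac{206}{3}\right) = \frac{5150}{3}$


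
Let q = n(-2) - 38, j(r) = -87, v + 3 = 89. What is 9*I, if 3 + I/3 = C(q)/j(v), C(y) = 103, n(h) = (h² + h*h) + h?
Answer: -3276/29 ≈ -112.97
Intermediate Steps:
v = 86 (v = -3 + 89 = 86)
n(h) = h + 2*h² (n(h) = (h² + h²) + h = 2*h² + h = h + 2*h²)
q = -32 (q = -2*(1 + 2*(-2)) - 38 = -2*(1 - 4) - 38 = -2*(-3) - 38 = 6 - 38 = -32)
I = -364/29 (I = -9 + 3*(103/(-87)) = -9 + 3*(103*(-1/87)) = -9 + 3*(-103/87) = -9 - 103/29 = -364/29 ≈ -12.552)
9*I = 9*(-364/29) = -3276/29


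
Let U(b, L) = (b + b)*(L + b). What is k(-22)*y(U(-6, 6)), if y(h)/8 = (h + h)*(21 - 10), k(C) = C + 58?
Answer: 0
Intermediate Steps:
k(C) = 58 + C
U(b, L) = 2*b*(L + b) (U(b, L) = (2*b)*(L + b) = 2*b*(L + b))
y(h) = 176*h (y(h) = 8*((h + h)*(21 - 10)) = 8*((2*h)*11) = 8*(22*h) = 176*h)
k(-22)*y(U(-6, 6)) = (58 - 22)*(176*(2*(-6)*(6 - 6))) = 36*(176*(2*(-6)*0)) = 36*(176*0) = 36*0 = 0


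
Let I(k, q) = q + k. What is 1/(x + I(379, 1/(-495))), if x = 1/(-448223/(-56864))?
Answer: 221870385/84116575372 ≈ 0.0026377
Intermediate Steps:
I(k, q) = k + q
x = 56864/448223 (x = 1/(-448223*(-1/56864)) = 1/(448223/56864) = 56864/448223 ≈ 0.12687)
1/(x + I(379, 1/(-495))) = 1/(56864/448223 + (379 + 1/(-495))) = 1/(56864/448223 + (379 - 1/495)) = 1/(56864/448223 + 187604/495) = 1/(84116575372/221870385) = 221870385/84116575372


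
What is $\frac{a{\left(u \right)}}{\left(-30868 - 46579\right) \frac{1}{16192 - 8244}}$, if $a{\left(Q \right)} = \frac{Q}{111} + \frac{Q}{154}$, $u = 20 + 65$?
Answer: $- \frac{89514350}{661939509} \approx -0.13523$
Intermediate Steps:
$u = 85$
$a{\left(Q \right)} = \frac{265 Q}{17094}$ ($a{\left(Q \right)} = Q \frac{1}{111} + Q \frac{1}{154} = \frac{Q}{111} + \frac{Q}{154} = \frac{265 Q}{17094}$)
$\frac{a{\left(u \right)}}{\left(-30868 - 46579\right) \frac{1}{16192 - 8244}} = \frac{\frac{265}{17094} \cdot 85}{\left(-30868 - 46579\right) \frac{1}{16192 - 8244}} = \frac{22525}{17094 \left(- \frac{77447}{7948}\right)} = \frac{22525}{17094} \left(- \frac{7948}{77447}\right) = - \frac{89514350}{661939509}$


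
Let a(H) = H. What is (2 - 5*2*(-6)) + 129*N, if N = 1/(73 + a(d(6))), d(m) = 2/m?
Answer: 14027/220 ≈ 63.759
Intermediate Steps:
N = 3/220 (N = 1/(73 + 2/6) = 1/(73 + 2*(⅙)) = 1/(73 + ⅓) = 1/(220/3) = 3/220 ≈ 0.013636)
(2 - 5*2*(-6)) + 129*N = (2 - 5*2*(-6)) + 129*(3/220) = (2 - 10*(-6)) + 387/220 = (2 + 60) + 387/220 = 62 + 387/220 = 14027/220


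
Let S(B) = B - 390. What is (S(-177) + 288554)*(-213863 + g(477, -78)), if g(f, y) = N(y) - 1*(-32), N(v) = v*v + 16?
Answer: -59823827497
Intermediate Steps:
N(v) = 16 + v² (N(v) = v² + 16 = 16 + v²)
S(B) = -390 + B
g(f, y) = 48 + y² (g(f, y) = (16 + y²) - 1*(-32) = (16 + y²) + 32 = 48 + y²)
(S(-177) + 288554)*(-213863 + g(477, -78)) = ((-390 - 177) + 288554)*(-213863 + (48 + (-78)²)) = (-567 + 288554)*(-213863 + (48 + 6084)) = 287987*(-213863 + 6132) = 287987*(-207731) = -59823827497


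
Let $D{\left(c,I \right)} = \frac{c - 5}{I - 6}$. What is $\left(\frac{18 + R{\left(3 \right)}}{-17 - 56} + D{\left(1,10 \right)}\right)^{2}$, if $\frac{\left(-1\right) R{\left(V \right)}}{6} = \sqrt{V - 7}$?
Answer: $\frac{8137}{5329} - \frac{2184 i}{5329} \approx 1.5269 - 0.40983 i$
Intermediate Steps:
$D{\left(c,I \right)} = \frac{-5 + c}{-6 + I}$
$R{\left(V \right)} = - 6 \sqrt{-7 + V}$ ($R{\left(V \right)} = - 6 \sqrt{V - 7} = - 6 \sqrt{-7 + V}$)
$\left(\frac{18 + R{\left(3 \right)}}{-17 - 56} + D{\left(1,10 \right)}\right)^{2} = \left(\frac{18 - 6 \sqrt{-7 + 3}}{-17 - 56} + \frac{-5 + 1}{-6 + 10}\right)^{2} = \left(\frac{18 - 6 \sqrt{-4}}{-73} + \frac{1}{4} \left(-4\right)\right)^{2} = \left(\left(18 - 6 \cdot 2 i\right) \left(- \frac{1}{73}\right) + \frac{1}{4} \left(-4\right)\right)^{2} = \left(\left(18 - 12 i\right) \left(- \frac{1}{73}\right) - 1\right)^{2} = \left(\left(- \frac{18}{73} + \frac{12 i}{73}\right) - 1\right)^{2} = \left(- \frac{91}{73} + \frac{12 i}{73}\right)^{2}$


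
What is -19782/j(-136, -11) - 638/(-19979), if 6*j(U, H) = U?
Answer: 592858559/679286 ≈ 872.77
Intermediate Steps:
j(U, H) = U/6
-19782/j(-136, -11) - 638/(-19979) = -19782/((⅙)*(-136)) - 638/(-19979) = -19782/(-68/3) - 638*(-1/19979) = -19782*(-3/68) + 638/19979 = 29673/34 + 638/19979 = 592858559/679286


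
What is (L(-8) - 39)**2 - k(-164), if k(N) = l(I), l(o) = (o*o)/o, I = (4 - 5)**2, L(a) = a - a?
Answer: 1520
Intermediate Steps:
L(a) = 0
I = 1 (I = (-1)**2 = 1)
l(o) = o (l(o) = o**2/o = o)
k(N) = 1
(L(-8) - 39)**2 - k(-164) = (0 - 39)**2 - 1*1 = (-39)**2 - 1 = 1521 - 1 = 1520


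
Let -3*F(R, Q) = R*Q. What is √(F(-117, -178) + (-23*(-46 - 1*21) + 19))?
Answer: 3*I*√598 ≈ 73.362*I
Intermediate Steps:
F(R, Q) = -Q*R/3 (F(R, Q) = -R*Q/3 = -Q*R/3)
√(F(-117, -178) + (-23*(-46 - 1*21) + 19)) = √(-⅓*(-178)*(-117) + (-23*(-46 - 1*21) + 19)) = √(-6942 + (-23*(-46 - 21) + 19)) = √(-6942 + (-23*(-67) + 19)) = √(-6942 + (1541 + 19)) = √(-6942 + 1560) = √(-5382) = 3*I*√598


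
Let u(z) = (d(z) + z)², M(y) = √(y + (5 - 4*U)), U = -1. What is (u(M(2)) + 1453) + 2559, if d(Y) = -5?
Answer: 4048 - 10*√11 ≈ 4014.8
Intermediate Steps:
M(y) = √(9 + y) (M(y) = √(y + (5 - 4*(-1))) = √(y + (5 + 4)) = √(y + 9) = √(9 + y))
u(z) = (-5 + z)²
(u(M(2)) + 1453) + 2559 = ((-5 + √(9 + 2))² + 1453) + 2559 = ((-5 + √11)² + 1453) + 2559 = (1453 + (-5 + √11)²) + 2559 = 4012 + (-5 + √11)²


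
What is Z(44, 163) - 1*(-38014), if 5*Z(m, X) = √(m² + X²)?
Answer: 38014 + √28505/5 ≈ 38048.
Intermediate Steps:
Z(m, X) = √(X² + m²)/5 (Z(m, X) = √(m² + X²)/5 = √(X² + m²)/5)
Z(44, 163) - 1*(-38014) = √(163² + 44²)/5 - 1*(-38014) = √(26569 + 1936)/5 + 38014 = √28505/5 + 38014 = 38014 + √28505/5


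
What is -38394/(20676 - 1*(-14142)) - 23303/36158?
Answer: -366602351/209824874 ≈ -1.7472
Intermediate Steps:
-38394/(20676 - 1*(-14142)) - 23303/36158 = -38394/(20676 + 14142) - 23303*1/36158 = -38394/34818 - 23303/36158 = -38394*1/34818 - 23303/36158 = -6399/5803 - 23303/36158 = -366602351/209824874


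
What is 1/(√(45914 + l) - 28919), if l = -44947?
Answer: -28919/836307594 - √967/836307594 ≈ -3.4617e-5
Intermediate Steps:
1/(√(45914 + l) - 28919) = 1/(√(45914 - 44947) - 28919) = 1/(√967 - 28919) = 1/(-28919 + √967)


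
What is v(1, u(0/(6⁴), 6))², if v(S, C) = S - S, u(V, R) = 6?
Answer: 0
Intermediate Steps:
v(S, C) = 0
v(1, u(0/(6⁴), 6))² = 0² = 0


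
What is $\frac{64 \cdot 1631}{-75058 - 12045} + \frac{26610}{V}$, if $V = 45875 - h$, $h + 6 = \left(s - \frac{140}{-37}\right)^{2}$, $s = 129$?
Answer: $- \frac{86381368541}{336857961256} \approx -0.25643$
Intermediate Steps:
$h = \frac{24129355}{1369}$ ($h = -6 + \left(129 - \frac{140}{-37}\right)^{2} = -6 + \left(129 - - \frac{140}{37}\right)^{2} = -6 + \left(129 + \frac{140}{37}\right)^{2} = -6 + \left(\frac{4913}{37}\right)^{2} = -6 + \frac{24137569}{1369} = \frac{24129355}{1369} \approx 17626.0$)
$V = \frac{38673520}{1369}$ ($V = 45875 - \frac{24129355}{1369} = \frac{38673520}{1369} \approx 28249.0$)
$\frac{64 \cdot 1631}{-75058 - 12045} + \frac{26610}{V} = \frac{64 \cdot 1631}{-75058 - 12045} + \frac{26610}{\frac{38673520}{1369}} = \frac{104384}{-87103} + 26610 \cdot \frac{1369}{38673520} = 104384 \left(- \frac{1}{87103}\right) + \frac{3642909}{3867352} = - \frac{104384}{87103} + \frac{3642909}{3867352} = - \frac{86381368541}{336857961256}$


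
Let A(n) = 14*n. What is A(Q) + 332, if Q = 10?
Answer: 472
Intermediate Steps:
A(Q) + 332 = 14*10 + 332 = 140 + 332 = 472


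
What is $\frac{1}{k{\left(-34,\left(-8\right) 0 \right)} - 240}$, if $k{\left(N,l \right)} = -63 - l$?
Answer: $- \frac{1}{303} \approx -0.0033003$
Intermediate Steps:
$\frac{1}{k{\left(-34,\left(-8\right) 0 \right)} - 240} = \frac{1}{\left(-63 - \left(-8\right) 0\right) - 240} = \frac{1}{\left(-63 - 0\right) - 240} = \frac{1}{\left(-63 + 0\right) - 240} = \frac{1}{-63 - 240} = \frac{1}{-303} = - \frac{1}{303}$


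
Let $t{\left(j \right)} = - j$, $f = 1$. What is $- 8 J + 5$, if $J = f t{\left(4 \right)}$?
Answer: $37$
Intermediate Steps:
$J = -4$ ($J = 1 \left(\left(-1\right) 4\right) = 1 \left(-4\right) = -4$)
$- 8 J + 5 = \left(-8\right) \left(-4\right) + 5 = 32 + 5 = 37$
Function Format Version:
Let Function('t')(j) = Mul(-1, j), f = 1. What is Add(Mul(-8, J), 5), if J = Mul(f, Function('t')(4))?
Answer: 37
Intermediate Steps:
J = -4 (J = Mul(1, Mul(-1, 4)) = Mul(1, -4) = -4)
Add(Mul(-8, J), 5) = Add(Mul(-8, -4), 5) = Add(32, 5) = 37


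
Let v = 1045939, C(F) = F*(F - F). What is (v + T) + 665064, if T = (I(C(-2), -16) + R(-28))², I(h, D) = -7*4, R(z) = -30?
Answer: 1714367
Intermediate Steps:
C(F) = 0 (C(F) = F*0 = 0)
I(h, D) = -28
T = 3364 (T = (-28 - 30)² = (-58)² = 3364)
(v + T) + 665064 = (1045939 + 3364) + 665064 = 1049303 + 665064 = 1714367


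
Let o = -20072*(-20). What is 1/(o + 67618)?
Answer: 1/469058 ≈ 2.1319e-6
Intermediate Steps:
o = 401440
1/(o + 67618) = 1/(401440 + 67618) = 1/469058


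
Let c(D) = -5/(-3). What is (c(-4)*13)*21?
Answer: 455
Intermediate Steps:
c(D) = 5/3 (c(D) = -5*(-⅓) = 5/3)
(c(-4)*13)*21 = ((5/3)*13)*21 = (65/3)*21 = 455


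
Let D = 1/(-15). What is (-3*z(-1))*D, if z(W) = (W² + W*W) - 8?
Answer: -6/5 ≈ -1.2000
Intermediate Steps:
D = -1/15 ≈ -0.066667
z(W) = -8 + 2*W² (z(W) = (W² + W²) - 8 = 2*W² - 8 = -8 + 2*W²)
(-3*z(-1))*D = -3*(-8 + 2*(-1)²)*(-1/15) = -3*(-8 + 2*1)*(-1/15) = -3*(-8 + 2)*(-1/15) = -3*(-6)*(-1/15) = 18*(-1/15) = -6/5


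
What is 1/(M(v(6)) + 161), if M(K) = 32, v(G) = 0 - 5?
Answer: 1/193 ≈ 0.0051813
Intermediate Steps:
v(G) = -5
1/(M(v(6)) + 161) = 1/(32 + 161) = 1/193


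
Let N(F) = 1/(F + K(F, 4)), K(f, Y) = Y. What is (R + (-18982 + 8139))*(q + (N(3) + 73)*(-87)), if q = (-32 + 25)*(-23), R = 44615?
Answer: -1466278924/7 ≈ -2.0947e+8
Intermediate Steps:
N(F) = 1/(4 + F) (N(F) = 1/(F + 4) = 1/(4 + F))
q = 161 (q = -7*(-23) = 161)
(R + (-18982 + 8139))*(q + (N(3) + 73)*(-87)) = (44615 + (-18982 + 8139))*(161 + (1/(4 + 3) + 73)*(-87)) = (44615 - 10843)*(161 + (1/7 + 73)*(-87)) = 33772*(161 + (⅐ + 73)*(-87)) = 33772*(161 + (512/7)*(-87)) = 33772*(161 - 44544/7) = 33772*(-43417/7) = -1466278924/7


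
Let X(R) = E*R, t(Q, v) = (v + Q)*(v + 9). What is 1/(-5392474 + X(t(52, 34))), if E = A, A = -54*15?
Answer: -1/8387854 ≈ -1.1922e-7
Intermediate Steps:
A = -810
E = -810
t(Q, v) = (9 + v)*(Q + v) (t(Q, v) = (Q + v)*(9 + v) = (9 + v)*(Q + v))
X(R) = -810*R
1/(-5392474 + X(t(52, 34))) = 1/(-5392474 - 810*(34² + 9*52 + 9*34 + 52*34)) = 1/(-5392474 - 810*(1156 + 468 + 306 + 1768)) = 1/(-5392474 - 810*3698) = 1/(-5392474 - 2995380) = 1/(-8387854) = -1/8387854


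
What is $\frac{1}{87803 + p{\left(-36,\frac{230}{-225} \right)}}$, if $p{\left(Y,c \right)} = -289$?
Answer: $\frac{1}{87514} \approx 1.1427 \cdot 10^{-5}$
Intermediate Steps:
$\frac{1}{87803 + p{\left(-36,\frac{230}{-225} \right)}} = \frac{1}{87803 - 289} = \frac{1}{87514}$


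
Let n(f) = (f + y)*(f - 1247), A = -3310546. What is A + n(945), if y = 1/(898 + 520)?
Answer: -2549518775/709 ≈ -3.5959e+6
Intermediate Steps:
y = 1/1418 ≈ 0.00070522
n(f) = (-1247 + f)*(1/1418 + f) (n(f) = (f + 1/1418)*(f - 1247) = (1/1418 + f)*(-1247 + f) = (-1247 + f)*(1/1418 + f))
A + n(945) = -3310546 + (-1247/1418 + 945² - 1768245/1418*945) = -3310546 + (-1247/1418 + 893025 - 1670991525/1418) = -3310546 - 202341661/709 = -2549518775/709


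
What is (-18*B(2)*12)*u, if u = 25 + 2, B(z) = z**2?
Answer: -23328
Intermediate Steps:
u = 27
(-18*B(2)*12)*u = (-18*2**2*12)*27 = (-18*4*12)*27 = -72*12*27 = -864*27 = -23328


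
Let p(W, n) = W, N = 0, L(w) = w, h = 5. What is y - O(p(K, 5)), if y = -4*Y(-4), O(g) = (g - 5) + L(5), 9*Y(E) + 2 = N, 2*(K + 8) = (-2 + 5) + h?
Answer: 44/9 ≈ 4.8889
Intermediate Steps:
K = -4 (K = -8 + ((-2 + 5) + 5)/2 = -8 + (3 + 5)/2 = -8 + (½)*8 = -8 + 4 = -4)
Y(E) = -2/9 (Y(E) = -2/9 + (⅑)*0 = -2/9 + 0 = -2/9)
O(g) = g (O(g) = (g - 5) + 5 = (-5 + g) + 5 = g)
y = 8/9 (y = -4*(-2/9) = 8/9 ≈ 0.88889)
y - O(p(K, 5)) = 8/9 - 1*(-4) = 8/9 + 4 = 44/9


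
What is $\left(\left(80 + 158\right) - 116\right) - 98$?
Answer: $24$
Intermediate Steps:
$\left(\left(80 + 158\right) - 116\right) - 98 = \left(238 - 116\right) - 98 = 122 - 98 = 24$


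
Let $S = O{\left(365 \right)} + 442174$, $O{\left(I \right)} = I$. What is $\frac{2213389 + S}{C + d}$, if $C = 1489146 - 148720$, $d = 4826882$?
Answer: $\frac{663982}{1541827} \approx 0.43065$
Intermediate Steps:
$S = 442539$ ($S = 365 + 442174 = 442539$)
$C = 1340426$ ($C = 1489146 - 148720 = 1340426$)
$\frac{2213389 + S}{C + d} = \frac{2213389 + 442539}{1340426 + 4826882} = \frac{2655928}{6167308} = 2655928 \cdot \frac{1}{6167308} = \frac{663982}{1541827}$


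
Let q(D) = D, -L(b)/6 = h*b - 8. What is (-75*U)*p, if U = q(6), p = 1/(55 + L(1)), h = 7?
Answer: -450/61 ≈ -7.3771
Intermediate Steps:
L(b) = 48 - 42*b (L(b) = -6*(7*b - 8) = -6*(-8 + 7*b) = 48 - 42*b)
p = 1/61 (p = 1/(55 + (48 - 42*1)) = 1/(55 + (48 - 42)) = 1/(55 + 6) = 1/61 ≈ 0.016393)
U = 6
(-75*U)*p = -75*6*(1/61) = -450*1/61 = -450/61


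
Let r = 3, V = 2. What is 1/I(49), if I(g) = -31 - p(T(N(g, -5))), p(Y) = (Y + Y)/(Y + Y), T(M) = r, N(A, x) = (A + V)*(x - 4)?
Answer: -1/32 ≈ -0.031250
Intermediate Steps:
N(A, x) = (-4 + x)*(2 + A) (N(A, x) = (A + 2)*(x - 4) = (2 + A)*(-4 + x) = (-4 + x)*(2 + A))
T(M) = 3
p(Y) = 1 (p(Y) = (2*Y)/((2*Y)) = (2*Y)*(1/(2*Y)) = 1)
I(g) = -32 (I(g) = -31 - 1*1 = -31 - 1 = -32)
1/I(49) = 1/(-32) = -1/32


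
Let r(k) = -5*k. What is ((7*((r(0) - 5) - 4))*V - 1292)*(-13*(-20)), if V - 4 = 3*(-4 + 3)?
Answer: -352300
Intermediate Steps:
V = 1 (V = 4 + 3*(-4 + 3) = 4 + 3*(-1) = 4 - 3 = 1)
((7*((r(0) - 5) - 4))*V - 1292)*(-13*(-20)) = ((7*((-5*0 - 5) - 4))*1 - 1292)*(-13*(-20)) = ((7*((0 - 5) - 4))*1 - 1292)*260 = ((7*(-5 - 4))*1 - 1292)*260 = ((7*(-9))*1 - 1292)*260 = (-63*1 - 1292)*260 = (-63 - 1292)*260 = -1355*260 = -352300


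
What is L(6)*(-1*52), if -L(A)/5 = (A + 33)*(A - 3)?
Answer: 30420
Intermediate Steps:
L(A) = -5*(-3 + A)*(33 + A) (L(A) = -5*(A + 33)*(A - 3) = -5*(33 + A)*(-3 + A) = -5*(-3 + A)*(33 + A))
L(6)*(-1*52) = (495 - 150*6 - 5*6²)*(-1*52) = (495 - 900 - 5*36)*(-52) = (495 - 900 - 180)*(-52) = -585*(-52) = 30420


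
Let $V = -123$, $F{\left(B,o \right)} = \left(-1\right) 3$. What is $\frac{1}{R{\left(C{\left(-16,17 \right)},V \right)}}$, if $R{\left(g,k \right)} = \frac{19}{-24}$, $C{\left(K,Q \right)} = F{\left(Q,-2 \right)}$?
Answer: $- \frac{24}{19} \approx -1.2632$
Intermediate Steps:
$F{\left(B,o \right)} = -3$
$C{\left(K,Q \right)} = -3$
$R{\left(g,k \right)} = - \frac{19}{24}$ ($R{\left(g,k \right)} = 19 \left(- \frac{1}{24}\right) = - \frac{19}{24}$)
$\frac{1}{R{\left(C{\left(-16,17 \right)},V \right)}} = \frac{1}{- \frac{19}{24}} = - \frac{24}{19}$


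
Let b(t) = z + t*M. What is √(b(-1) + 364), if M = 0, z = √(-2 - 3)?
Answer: √(364 + I*√5) ≈ 19.079 + 0.0586*I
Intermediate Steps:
z = I*√5 (z = √(-5) = I*√5 ≈ 2.2361*I)
b(t) = I*√5 (b(t) = I*√5 + t*0 = I*√5 + 0 = I*√5)
√(b(-1) + 364) = √(I*√5 + 364) = √(364 + I*√5)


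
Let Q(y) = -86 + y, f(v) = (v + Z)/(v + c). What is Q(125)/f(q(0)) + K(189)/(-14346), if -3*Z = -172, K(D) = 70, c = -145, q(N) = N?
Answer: -121695965/1233756 ≈ -98.639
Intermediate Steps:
Z = 172/3 (Z = -1/3*(-172) = 172/3 ≈ 57.333)
f(v) = (172/3 + v)/(-145 + v) (f(v) = (v + 172/3)/(v - 145) = (172/3 + v)/(-145 + v))
Q(125)/f(q(0)) + K(189)/(-14346) = (-86 + 125)/(((172/3 + 0)/(-145 + 0))) + 70/(-14346) = 39/(((172/3)/(-145))) + 70*(-1/14346) = 39/((-1/145*172/3)) - 35/7173 = 39/(-172/435) - 35/7173 = 39*(-435/172) - 35/7173 = -16965/172 - 35/7173 = -121695965/1233756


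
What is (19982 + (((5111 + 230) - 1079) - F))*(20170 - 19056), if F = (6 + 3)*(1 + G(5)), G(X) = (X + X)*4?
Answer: 26596750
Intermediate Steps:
G(X) = 8*X (G(X) = (2*X)*4 = 8*X)
F = 369 (F = (6 + 3)*(1 + 8*5) = 9*(1 + 40) = 9*41 = 369)
(19982 + (((5111 + 230) - 1079) - F))*(20170 - 19056) = (19982 + (((5111 + 230) - 1079) - 1*369))*(20170 - 19056) = (19982 + ((5341 - 1079) - 369))*1114 = (19982 + (4262 - 369))*1114 = (19982 + 3893)*1114 = 23875*1114 = 26596750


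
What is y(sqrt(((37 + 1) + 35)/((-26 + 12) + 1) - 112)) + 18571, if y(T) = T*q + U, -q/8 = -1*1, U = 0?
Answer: 18571 + 8*I*sqrt(19877)/13 ≈ 18571.0 + 86.76*I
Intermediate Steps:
q = 8 (q = -(-8) = -8*(-1) = 8)
y(T) = 8*T (y(T) = T*8 + 0 = 8*T + 0 = 8*T)
y(sqrt(((37 + 1) + 35)/((-26 + 12) + 1) - 112)) + 18571 = 8*sqrt(((37 + 1) + 35)/((-26 + 12) + 1) - 112) + 18571 = 8*sqrt((38 + 35)/(-14 + 1) - 112) + 18571 = 8*sqrt(73/(-13) - 112) + 18571 = 8*sqrt(73*(-1/13) - 112) + 18571 = 8*sqrt(-73/13 - 112) + 18571 = 8*sqrt(-1529/13) + 18571 = 8*(I*sqrt(19877)/13) + 18571 = 8*I*sqrt(19877)/13 + 18571 = 18571 + 8*I*sqrt(19877)/13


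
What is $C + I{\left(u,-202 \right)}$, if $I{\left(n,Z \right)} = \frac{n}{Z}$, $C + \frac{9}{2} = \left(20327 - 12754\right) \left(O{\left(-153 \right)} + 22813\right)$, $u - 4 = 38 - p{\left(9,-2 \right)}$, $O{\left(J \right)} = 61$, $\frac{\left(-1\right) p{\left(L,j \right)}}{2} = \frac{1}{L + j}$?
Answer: $\frac{244939863369}{1414} \approx 1.7322 \cdot 10^{8}$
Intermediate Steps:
$p{\left(L,j \right)} = - \frac{2}{L + j}$
$u = \frac{296}{7}$ ($u = 4 + \left(38 - - \frac{2}{9 - 2}\right) = 4 + \left(38 - - \frac{2}{7}\right) = 4 + \left(38 + \frac{2}{7}\right) = 4 + \frac{268}{7} = \frac{296}{7} \approx 42.286$)
$C = \frac{346449595}{2}$ ($C = - \frac{9}{2} + \left(20327 - 12754\right) \left(61 + 22813\right) = - \frac{9}{2} + 7573 \cdot 22874 = - \frac{9}{2} + 173224802 = \frac{346449595}{2} \approx 1.7322 \cdot 10^{8}$)
$C + I{\left(u,-202 \right)} = \frac{346449595}{2} + \frac{296}{7 \left(-202\right)} = \frac{346449595}{2} + \frac{296}{7} \left(- \frac{1}{202}\right) = \frac{346449595}{2} - \frac{148}{707} = \frac{244939863369}{1414}$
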